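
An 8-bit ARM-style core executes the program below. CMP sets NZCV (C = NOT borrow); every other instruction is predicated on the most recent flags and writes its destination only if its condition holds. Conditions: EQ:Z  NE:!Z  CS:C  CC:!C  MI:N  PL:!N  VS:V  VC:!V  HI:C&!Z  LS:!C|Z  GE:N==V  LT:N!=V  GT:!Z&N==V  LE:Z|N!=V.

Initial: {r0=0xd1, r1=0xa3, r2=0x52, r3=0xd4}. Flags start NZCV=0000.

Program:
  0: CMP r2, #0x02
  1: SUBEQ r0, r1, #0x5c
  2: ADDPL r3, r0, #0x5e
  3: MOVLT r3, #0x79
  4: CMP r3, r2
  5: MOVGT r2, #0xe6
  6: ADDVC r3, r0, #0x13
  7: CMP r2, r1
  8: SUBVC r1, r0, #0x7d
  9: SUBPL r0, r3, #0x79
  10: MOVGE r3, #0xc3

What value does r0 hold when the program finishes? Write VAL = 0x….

VAL = 0xd1

0: ✓ CMP  NZCV=0010
1: · SUBEQ
2: ✓ ADDPL  r3←0x2f
3: · MOVLT
4: ✓ CMP  NZCV=1000
5: · MOVGT
6: ✓ ADDVC  r3←0xe4
7: ✓ CMP  NZCV=1001
8: · SUBVC
9: · SUBPL
10: ✓ MOVGE  r3←0xc3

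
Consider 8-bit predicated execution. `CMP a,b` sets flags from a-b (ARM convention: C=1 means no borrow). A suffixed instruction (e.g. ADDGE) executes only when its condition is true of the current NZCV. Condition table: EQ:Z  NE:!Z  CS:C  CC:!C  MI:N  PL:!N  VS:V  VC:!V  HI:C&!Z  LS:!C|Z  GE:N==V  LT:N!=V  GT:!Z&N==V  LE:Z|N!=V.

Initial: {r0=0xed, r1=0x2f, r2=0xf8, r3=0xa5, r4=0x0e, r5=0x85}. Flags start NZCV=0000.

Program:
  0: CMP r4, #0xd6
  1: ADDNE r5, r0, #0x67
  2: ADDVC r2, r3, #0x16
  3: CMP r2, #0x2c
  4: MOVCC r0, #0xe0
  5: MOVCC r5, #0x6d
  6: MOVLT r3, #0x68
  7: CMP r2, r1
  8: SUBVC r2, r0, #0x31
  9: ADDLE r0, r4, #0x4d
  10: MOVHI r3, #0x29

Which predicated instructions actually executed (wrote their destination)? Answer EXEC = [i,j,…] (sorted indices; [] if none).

EXEC = [1,2,6,8,9,10]

[0] flags=0000 → (cmp)
[1] flags=0000 NE?T → r5=0x54
[2] flags=0000 VC?T → r2=0xbb
[3] flags=1010 → (cmp)
[4] flags=1010 CC?F → skip
[5] flags=1010 CC?F → skip
[6] flags=1010 LT?T → r3=0x68
[7] flags=1010 → (cmp)
[8] flags=1010 VC?T → r2=0xbc
[9] flags=1010 LE?T → r0=0x5b
[10] flags=1010 HI?T → r3=0x29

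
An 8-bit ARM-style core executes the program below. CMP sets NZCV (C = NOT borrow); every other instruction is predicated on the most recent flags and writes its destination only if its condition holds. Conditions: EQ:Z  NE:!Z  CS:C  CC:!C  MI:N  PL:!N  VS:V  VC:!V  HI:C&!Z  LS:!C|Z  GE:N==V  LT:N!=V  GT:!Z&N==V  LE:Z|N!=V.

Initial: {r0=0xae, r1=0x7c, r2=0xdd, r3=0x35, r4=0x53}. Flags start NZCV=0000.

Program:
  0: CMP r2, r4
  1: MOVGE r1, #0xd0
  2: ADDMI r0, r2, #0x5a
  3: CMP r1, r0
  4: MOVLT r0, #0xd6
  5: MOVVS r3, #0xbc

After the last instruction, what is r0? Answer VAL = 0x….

[0] flags=1010 → (cmp)
[1] flags=1010 GE?F → skip
[2] flags=1010 MI?T → r0=0x37
[3] flags=0010 → (cmp)
[4] flags=0010 LT?F → skip
[5] flags=0010 VS?F → skip

VAL = 0x37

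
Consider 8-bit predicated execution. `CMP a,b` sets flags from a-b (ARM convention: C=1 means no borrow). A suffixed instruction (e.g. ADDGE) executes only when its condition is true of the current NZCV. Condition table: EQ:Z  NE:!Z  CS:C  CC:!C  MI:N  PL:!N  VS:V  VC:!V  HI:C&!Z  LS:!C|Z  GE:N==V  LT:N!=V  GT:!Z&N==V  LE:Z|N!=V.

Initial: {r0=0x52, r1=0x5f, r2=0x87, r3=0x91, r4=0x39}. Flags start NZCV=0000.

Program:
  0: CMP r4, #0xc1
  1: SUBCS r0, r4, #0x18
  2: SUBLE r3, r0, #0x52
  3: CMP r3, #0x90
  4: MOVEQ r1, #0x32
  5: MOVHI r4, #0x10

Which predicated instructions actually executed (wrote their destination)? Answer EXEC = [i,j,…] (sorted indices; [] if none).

EXEC = [5]

[0] flags=0000 → (cmp)
[1] flags=0000 CS?F → skip
[2] flags=0000 LE?F → skip
[3] flags=0010 → (cmp)
[4] flags=0010 EQ?F → skip
[5] flags=0010 HI?T → r4=0x10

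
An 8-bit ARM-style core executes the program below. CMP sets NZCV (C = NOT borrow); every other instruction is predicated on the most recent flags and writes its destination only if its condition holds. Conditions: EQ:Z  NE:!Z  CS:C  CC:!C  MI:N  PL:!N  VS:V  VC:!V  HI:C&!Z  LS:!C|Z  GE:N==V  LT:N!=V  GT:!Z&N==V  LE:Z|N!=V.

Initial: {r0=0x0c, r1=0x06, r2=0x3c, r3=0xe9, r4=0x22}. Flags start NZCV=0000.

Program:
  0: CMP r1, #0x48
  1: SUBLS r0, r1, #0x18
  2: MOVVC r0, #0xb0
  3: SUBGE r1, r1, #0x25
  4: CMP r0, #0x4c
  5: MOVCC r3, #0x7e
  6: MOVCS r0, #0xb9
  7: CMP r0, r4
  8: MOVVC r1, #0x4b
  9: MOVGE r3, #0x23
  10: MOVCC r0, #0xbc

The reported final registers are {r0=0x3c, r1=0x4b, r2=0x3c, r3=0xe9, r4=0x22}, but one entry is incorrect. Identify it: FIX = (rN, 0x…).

FIX = (r0, 0xb9)

0: ✓ CMP  NZCV=1000
1: ✓ SUBLS  r0←0xee
2: ✓ MOVVC  r0←0xb0
3: · SUBGE
4: ✓ CMP  NZCV=0011
5: · MOVCC
6: ✓ MOVCS  r0←0xb9
7: ✓ CMP  NZCV=1010
8: ✓ MOVVC  r1←0x4b
9: · MOVGE
10: · MOVCC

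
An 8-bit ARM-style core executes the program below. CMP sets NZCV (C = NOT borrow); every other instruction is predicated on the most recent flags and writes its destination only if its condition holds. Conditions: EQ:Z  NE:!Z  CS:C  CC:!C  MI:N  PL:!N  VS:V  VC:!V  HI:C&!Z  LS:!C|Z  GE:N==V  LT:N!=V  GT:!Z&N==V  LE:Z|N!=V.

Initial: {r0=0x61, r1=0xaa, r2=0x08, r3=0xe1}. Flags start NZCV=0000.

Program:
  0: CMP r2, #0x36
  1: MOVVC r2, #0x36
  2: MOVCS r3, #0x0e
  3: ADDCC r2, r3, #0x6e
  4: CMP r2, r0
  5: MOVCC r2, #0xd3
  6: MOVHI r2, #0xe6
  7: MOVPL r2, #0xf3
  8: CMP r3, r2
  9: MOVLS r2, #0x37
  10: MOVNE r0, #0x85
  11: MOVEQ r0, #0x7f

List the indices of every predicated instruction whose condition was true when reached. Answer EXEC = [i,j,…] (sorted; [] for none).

EXEC = [1,3,5,10]

0: ✓ CMP  NZCV=1000
1: ✓ MOVVC  r2←0x36
2: · MOVCS
3: ✓ ADDCC  r2←0x4f
4: ✓ CMP  NZCV=1000
5: ✓ MOVCC  r2←0xd3
6: · MOVHI
7: · MOVPL
8: ✓ CMP  NZCV=0010
9: · MOVLS
10: ✓ MOVNE  r0←0x85
11: · MOVEQ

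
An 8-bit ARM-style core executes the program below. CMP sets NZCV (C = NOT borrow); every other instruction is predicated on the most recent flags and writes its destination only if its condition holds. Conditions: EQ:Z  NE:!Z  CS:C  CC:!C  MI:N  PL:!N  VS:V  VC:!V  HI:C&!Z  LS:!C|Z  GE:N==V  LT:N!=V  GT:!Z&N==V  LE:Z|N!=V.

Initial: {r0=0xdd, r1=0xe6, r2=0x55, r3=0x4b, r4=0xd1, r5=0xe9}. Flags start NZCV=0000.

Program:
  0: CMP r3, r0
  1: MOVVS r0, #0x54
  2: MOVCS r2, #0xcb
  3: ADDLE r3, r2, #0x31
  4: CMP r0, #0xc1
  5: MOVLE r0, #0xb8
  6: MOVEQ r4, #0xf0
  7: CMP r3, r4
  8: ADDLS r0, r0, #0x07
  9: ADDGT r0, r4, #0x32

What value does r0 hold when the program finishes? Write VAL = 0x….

0: ✓ CMP  NZCV=0000
1: · MOVVS
2: · MOVCS
3: · ADDLE
4: ✓ CMP  NZCV=0010
5: · MOVLE
6: · MOVEQ
7: ✓ CMP  NZCV=0000
8: ✓ ADDLS  r0←0xe4
9: ✓ ADDGT  r0←0x03

VAL = 0x03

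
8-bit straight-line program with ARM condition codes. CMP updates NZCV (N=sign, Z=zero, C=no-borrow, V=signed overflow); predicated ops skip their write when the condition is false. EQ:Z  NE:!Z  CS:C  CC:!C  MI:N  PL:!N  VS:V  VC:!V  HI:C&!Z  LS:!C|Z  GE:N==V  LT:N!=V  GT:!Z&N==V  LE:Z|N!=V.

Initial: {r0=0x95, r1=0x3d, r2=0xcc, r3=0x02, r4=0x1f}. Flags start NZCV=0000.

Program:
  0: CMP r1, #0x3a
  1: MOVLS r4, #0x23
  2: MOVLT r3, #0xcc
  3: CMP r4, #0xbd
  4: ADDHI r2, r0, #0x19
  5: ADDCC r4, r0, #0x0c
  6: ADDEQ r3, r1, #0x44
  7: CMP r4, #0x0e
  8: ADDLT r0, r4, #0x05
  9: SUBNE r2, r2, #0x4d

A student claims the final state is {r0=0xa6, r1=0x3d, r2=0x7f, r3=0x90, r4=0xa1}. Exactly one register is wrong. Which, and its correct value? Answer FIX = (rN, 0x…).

0: ✓ CMP  NZCV=0010
1: · MOVLS
2: · MOVLT
3: ✓ CMP  NZCV=0000
4: · ADDHI
5: ✓ ADDCC  r4←0xa1
6: · ADDEQ
7: ✓ CMP  NZCV=1010
8: ✓ ADDLT  r0←0xa6
9: ✓ SUBNE  r2←0x7f

FIX = (r3, 0x02)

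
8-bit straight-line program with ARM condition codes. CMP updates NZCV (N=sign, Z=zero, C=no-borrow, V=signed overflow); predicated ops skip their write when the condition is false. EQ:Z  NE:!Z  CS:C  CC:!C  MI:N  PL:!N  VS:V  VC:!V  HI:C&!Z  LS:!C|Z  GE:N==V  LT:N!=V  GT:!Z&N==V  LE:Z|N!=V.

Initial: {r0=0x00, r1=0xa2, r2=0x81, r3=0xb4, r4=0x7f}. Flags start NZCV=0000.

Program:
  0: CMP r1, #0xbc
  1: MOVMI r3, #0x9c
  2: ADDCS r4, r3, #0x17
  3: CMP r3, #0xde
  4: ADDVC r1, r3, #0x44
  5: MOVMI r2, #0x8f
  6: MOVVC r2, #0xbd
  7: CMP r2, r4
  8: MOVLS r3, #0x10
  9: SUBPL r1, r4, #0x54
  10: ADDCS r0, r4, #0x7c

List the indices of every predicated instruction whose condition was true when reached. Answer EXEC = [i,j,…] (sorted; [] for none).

0: ✓ CMP  NZCV=1000
1: ✓ MOVMI  r3←0x9c
2: · ADDCS
3: ✓ CMP  NZCV=1000
4: ✓ ADDVC  r1←0xe0
5: ✓ MOVMI  r2←0x8f
6: ✓ MOVVC  r2←0xbd
7: ✓ CMP  NZCV=0011
8: · MOVLS
9: ✓ SUBPL  r1←0x2b
10: ✓ ADDCS  r0←0xfb

EXEC = [1,4,5,6,9,10]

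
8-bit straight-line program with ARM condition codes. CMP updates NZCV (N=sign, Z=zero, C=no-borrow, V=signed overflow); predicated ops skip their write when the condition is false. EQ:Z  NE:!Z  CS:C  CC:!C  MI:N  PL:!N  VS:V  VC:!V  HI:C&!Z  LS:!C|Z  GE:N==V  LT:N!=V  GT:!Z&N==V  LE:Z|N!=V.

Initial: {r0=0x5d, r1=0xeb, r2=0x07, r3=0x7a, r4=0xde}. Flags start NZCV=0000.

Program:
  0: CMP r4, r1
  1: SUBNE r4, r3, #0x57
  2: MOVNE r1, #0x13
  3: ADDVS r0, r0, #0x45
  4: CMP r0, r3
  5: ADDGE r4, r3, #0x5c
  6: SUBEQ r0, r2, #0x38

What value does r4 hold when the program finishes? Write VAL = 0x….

[0] flags=1000 → (cmp)
[1] flags=1000 NE?T → r4=0x23
[2] flags=1000 NE?T → r1=0x13
[3] flags=1000 VS?F → skip
[4] flags=1000 → (cmp)
[5] flags=1000 GE?F → skip
[6] flags=1000 EQ?F → skip

VAL = 0x23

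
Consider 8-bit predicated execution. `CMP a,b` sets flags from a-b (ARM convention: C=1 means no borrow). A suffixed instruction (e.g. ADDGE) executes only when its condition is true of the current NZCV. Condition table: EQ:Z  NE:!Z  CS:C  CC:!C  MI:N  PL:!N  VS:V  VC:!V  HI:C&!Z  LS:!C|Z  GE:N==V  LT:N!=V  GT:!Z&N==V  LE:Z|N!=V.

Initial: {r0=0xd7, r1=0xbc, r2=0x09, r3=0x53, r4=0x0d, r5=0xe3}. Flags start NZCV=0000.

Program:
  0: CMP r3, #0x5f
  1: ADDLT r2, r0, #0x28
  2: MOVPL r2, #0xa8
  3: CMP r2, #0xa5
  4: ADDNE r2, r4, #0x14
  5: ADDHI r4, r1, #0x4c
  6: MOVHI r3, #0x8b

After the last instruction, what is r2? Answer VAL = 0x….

[0] flags=1000 → (cmp)
[1] flags=1000 LT?T → r2=0xff
[2] flags=1000 PL?F → skip
[3] flags=0010 → (cmp)
[4] flags=0010 NE?T → r2=0x21
[5] flags=0010 HI?T → r4=0x08
[6] flags=0010 HI?T → r3=0x8b

VAL = 0x21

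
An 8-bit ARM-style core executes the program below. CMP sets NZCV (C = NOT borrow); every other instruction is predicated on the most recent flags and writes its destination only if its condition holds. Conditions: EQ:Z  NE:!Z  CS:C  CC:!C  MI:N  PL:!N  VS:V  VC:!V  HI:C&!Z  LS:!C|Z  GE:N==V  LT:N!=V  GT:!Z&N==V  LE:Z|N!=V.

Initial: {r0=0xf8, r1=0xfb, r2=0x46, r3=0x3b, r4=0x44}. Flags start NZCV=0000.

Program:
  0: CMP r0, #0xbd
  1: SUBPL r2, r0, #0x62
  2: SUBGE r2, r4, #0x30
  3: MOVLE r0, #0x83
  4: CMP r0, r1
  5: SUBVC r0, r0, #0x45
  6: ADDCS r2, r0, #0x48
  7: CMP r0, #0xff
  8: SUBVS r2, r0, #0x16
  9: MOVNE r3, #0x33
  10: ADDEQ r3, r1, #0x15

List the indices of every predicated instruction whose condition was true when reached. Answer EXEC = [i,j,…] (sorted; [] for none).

[0] flags=0010 → (cmp)
[1] flags=0010 PL?T → r2=0x96
[2] flags=0010 GE?T → r2=0x14
[3] flags=0010 LE?F → skip
[4] flags=1000 → (cmp)
[5] flags=1000 VC?T → r0=0xb3
[6] flags=1000 CS?F → skip
[7] flags=1000 → (cmp)
[8] flags=1000 VS?F → skip
[9] flags=1000 NE?T → r3=0x33
[10] flags=1000 EQ?F → skip

EXEC = [1,2,5,9]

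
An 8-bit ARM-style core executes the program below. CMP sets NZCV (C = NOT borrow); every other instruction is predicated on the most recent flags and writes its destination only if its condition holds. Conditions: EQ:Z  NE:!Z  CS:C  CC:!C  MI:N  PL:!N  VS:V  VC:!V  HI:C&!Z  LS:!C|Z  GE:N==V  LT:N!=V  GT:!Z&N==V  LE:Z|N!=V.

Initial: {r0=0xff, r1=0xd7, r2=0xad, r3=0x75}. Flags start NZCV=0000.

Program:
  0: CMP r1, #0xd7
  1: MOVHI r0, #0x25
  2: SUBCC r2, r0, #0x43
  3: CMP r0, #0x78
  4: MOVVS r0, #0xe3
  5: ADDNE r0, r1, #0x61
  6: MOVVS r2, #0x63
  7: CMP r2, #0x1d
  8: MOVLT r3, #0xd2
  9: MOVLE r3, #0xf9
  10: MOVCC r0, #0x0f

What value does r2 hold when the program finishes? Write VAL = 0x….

VAL = 0xad

0: ✓ CMP  NZCV=0110
1: · MOVHI
2: · SUBCC
3: ✓ CMP  NZCV=1010
4: · MOVVS
5: ✓ ADDNE  r0←0x38
6: · MOVVS
7: ✓ CMP  NZCV=1010
8: ✓ MOVLT  r3←0xd2
9: ✓ MOVLE  r3←0xf9
10: · MOVCC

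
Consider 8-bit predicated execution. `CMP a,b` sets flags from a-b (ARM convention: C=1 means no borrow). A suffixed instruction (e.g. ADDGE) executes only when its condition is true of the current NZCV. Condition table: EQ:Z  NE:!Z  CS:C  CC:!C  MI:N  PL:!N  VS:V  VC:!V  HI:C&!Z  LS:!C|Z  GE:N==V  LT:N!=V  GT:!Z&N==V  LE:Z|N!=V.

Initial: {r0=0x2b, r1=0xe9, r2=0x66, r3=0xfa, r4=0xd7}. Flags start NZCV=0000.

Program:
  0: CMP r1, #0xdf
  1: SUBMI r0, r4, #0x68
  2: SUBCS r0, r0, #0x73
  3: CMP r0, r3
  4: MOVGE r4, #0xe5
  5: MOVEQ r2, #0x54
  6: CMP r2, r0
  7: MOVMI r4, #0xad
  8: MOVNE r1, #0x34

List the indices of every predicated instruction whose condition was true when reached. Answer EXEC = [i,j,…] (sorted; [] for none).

EXEC = [2,7,8]

[0] flags=0010 → (cmp)
[1] flags=0010 MI?F → skip
[2] flags=0010 CS?T → r0=0xb8
[3] flags=1000 → (cmp)
[4] flags=1000 GE?F → skip
[5] flags=1000 EQ?F → skip
[6] flags=1001 → (cmp)
[7] flags=1001 MI?T → r4=0xad
[8] flags=1001 NE?T → r1=0x34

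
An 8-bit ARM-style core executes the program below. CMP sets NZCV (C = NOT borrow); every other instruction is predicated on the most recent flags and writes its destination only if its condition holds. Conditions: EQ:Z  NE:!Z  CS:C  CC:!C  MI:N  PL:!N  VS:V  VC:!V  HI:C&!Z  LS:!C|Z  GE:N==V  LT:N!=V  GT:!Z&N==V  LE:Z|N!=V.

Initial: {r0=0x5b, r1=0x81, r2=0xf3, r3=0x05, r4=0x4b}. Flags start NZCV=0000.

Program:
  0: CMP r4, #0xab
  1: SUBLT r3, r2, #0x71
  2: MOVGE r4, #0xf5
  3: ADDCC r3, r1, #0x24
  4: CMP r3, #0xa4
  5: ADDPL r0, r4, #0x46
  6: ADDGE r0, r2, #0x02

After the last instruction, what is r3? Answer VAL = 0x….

0: ✓ CMP  NZCV=1001
1: · SUBLT
2: ✓ MOVGE  r4←0xf5
3: ✓ ADDCC  r3←0xa5
4: ✓ CMP  NZCV=0010
5: ✓ ADDPL  r0←0x3b
6: ✓ ADDGE  r0←0xf5

VAL = 0xa5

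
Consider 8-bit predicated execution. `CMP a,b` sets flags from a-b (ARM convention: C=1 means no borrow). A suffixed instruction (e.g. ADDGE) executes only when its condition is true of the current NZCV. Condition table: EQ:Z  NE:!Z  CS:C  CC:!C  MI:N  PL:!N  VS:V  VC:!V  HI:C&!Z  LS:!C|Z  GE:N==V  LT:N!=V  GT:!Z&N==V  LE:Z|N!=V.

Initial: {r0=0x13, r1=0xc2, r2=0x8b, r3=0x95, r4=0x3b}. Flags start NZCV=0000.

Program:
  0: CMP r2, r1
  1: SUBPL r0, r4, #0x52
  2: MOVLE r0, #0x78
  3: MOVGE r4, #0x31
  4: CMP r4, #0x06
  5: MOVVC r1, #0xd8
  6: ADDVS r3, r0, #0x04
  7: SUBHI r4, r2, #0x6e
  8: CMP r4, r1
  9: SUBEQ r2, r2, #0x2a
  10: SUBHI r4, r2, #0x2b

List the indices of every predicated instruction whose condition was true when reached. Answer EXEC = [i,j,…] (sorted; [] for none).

EXEC = [2,5,7]

0: ✓ CMP  NZCV=1000
1: · SUBPL
2: ✓ MOVLE  r0←0x78
3: · MOVGE
4: ✓ CMP  NZCV=0010
5: ✓ MOVVC  r1←0xd8
6: · ADDVS
7: ✓ SUBHI  r4←0x1d
8: ✓ CMP  NZCV=0000
9: · SUBEQ
10: · SUBHI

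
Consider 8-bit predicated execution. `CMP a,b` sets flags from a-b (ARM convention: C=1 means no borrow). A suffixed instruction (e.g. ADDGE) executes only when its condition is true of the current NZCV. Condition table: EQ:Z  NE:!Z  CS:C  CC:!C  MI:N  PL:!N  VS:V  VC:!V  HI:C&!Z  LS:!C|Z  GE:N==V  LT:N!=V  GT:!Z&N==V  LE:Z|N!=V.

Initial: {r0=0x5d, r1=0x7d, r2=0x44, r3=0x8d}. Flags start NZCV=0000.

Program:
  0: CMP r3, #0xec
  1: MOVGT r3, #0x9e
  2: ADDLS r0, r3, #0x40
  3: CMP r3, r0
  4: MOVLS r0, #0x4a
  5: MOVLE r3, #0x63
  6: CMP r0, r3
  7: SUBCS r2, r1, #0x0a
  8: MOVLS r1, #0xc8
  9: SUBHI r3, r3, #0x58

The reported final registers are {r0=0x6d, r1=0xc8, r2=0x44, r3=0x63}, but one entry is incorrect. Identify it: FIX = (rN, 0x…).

FIX = (r0, 0x4a)

0: ✓ CMP  NZCV=1000
1: · MOVGT
2: ✓ ADDLS  r0←0xcd
3: ✓ CMP  NZCV=1000
4: ✓ MOVLS  r0←0x4a
5: ✓ MOVLE  r3←0x63
6: ✓ CMP  NZCV=1000
7: · SUBCS
8: ✓ MOVLS  r1←0xc8
9: · SUBHI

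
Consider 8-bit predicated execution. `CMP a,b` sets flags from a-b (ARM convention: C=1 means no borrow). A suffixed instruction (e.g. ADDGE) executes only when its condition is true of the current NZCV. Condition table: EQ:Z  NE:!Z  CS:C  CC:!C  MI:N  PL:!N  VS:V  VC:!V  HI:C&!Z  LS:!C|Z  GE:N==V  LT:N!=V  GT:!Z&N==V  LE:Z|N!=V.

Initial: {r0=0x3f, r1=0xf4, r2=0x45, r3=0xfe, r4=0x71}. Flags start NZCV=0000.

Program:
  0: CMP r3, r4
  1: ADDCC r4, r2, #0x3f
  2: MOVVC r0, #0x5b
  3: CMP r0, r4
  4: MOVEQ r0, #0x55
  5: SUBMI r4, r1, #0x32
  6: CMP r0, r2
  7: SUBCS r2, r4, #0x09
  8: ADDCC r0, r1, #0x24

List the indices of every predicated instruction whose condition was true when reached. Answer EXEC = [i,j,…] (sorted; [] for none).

[0] flags=1010 → (cmp)
[1] flags=1010 CC?F → skip
[2] flags=1010 VC?T → r0=0x5b
[3] flags=1000 → (cmp)
[4] flags=1000 EQ?F → skip
[5] flags=1000 MI?T → r4=0xc2
[6] flags=0010 → (cmp)
[7] flags=0010 CS?T → r2=0xb9
[8] flags=0010 CC?F → skip

EXEC = [2,5,7]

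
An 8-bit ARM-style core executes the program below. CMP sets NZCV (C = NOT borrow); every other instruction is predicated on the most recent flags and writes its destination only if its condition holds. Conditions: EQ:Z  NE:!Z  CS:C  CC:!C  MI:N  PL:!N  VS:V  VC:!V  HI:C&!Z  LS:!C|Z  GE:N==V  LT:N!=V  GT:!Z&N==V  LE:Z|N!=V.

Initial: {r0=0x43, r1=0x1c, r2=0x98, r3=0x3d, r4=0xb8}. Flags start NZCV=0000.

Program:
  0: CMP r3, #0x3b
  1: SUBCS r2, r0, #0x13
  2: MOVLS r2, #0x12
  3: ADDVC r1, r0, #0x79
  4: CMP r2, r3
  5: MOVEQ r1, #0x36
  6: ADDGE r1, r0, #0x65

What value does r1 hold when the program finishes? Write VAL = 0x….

0: ✓ CMP  NZCV=0010
1: ✓ SUBCS  r2←0x30
2: · MOVLS
3: ✓ ADDVC  r1←0xbc
4: ✓ CMP  NZCV=1000
5: · MOVEQ
6: · ADDGE

VAL = 0xbc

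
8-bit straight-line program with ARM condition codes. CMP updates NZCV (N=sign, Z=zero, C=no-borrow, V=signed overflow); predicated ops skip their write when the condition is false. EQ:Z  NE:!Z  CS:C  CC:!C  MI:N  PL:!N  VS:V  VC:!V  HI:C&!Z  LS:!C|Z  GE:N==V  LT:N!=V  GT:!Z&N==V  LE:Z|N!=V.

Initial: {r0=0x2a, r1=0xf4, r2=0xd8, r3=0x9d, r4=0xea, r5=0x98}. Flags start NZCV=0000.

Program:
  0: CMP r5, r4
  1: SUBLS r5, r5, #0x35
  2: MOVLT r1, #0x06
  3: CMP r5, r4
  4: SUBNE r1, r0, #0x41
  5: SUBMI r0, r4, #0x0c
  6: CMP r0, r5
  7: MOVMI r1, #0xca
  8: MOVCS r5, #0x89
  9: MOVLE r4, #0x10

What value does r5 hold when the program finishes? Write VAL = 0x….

[0] flags=1000 → (cmp)
[1] flags=1000 LS?T → r5=0x63
[2] flags=1000 LT?T → r1=0x06
[3] flags=0000 → (cmp)
[4] flags=0000 NE?T → r1=0xe9
[5] flags=0000 MI?F → skip
[6] flags=1000 → (cmp)
[7] flags=1000 MI?T → r1=0xca
[8] flags=1000 CS?F → skip
[9] flags=1000 LE?T → r4=0x10

VAL = 0x63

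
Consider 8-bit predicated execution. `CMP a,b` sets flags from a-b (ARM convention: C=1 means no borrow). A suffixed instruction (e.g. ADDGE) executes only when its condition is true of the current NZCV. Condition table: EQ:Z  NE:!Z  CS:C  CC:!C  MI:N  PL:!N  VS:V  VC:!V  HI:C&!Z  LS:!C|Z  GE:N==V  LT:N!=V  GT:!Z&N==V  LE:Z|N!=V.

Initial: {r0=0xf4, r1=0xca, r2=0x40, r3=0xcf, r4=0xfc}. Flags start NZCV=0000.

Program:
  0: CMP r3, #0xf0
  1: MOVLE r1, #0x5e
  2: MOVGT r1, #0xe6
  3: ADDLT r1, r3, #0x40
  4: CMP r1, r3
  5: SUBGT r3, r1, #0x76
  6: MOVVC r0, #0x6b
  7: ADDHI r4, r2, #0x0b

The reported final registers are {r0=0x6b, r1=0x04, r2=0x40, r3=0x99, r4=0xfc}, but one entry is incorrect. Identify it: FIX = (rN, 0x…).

FIX = (r1, 0x0f)

0: ✓ CMP  NZCV=1000
1: ✓ MOVLE  r1←0x5e
2: · MOVGT
3: ✓ ADDLT  r1←0x0f
4: ✓ CMP  NZCV=0000
5: ✓ SUBGT  r3←0x99
6: ✓ MOVVC  r0←0x6b
7: · ADDHI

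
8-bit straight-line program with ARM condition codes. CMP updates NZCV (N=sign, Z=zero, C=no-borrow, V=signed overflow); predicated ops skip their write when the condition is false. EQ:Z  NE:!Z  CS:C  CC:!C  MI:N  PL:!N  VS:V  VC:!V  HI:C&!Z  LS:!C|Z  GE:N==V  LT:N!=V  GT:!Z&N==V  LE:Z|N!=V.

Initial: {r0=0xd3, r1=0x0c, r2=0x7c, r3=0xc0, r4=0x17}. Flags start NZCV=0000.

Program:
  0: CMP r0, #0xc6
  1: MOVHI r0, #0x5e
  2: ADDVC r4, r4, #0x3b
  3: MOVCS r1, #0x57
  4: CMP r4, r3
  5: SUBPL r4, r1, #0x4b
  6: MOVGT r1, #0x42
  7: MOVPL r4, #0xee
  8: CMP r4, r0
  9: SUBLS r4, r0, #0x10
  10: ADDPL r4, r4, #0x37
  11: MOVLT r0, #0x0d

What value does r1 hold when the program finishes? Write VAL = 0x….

[0] flags=0010 → (cmp)
[1] flags=0010 HI?T → r0=0x5e
[2] flags=0010 VC?T → r4=0x52
[3] flags=0010 CS?T → r1=0x57
[4] flags=1001 → (cmp)
[5] flags=1001 PL?F → skip
[6] flags=1001 GT?T → r1=0x42
[7] flags=1001 PL?F → skip
[8] flags=1000 → (cmp)
[9] flags=1000 LS?T → r4=0x4e
[10] flags=1000 PL?F → skip
[11] flags=1000 LT?T → r0=0x0d

VAL = 0x42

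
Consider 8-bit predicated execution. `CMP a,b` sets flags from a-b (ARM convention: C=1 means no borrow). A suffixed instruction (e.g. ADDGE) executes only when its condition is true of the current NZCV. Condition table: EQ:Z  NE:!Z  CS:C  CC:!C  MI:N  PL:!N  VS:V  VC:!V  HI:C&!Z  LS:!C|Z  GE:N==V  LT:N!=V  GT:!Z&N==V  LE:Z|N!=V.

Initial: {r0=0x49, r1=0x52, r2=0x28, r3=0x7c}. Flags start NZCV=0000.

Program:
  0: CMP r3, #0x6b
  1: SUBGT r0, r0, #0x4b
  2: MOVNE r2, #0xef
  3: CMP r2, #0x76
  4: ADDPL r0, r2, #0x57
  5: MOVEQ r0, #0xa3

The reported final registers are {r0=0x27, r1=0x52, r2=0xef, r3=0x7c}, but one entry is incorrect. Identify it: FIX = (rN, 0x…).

[0] flags=0010 → (cmp)
[1] flags=0010 GT?T → r0=0xfe
[2] flags=0010 NE?T → r2=0xef
[3] flags=0011 → (cmp)
[4] flags=0011 PL?T → r0=0x46
[5] flags=0011 EQ?F → skip

FIX = (r0, 0x46)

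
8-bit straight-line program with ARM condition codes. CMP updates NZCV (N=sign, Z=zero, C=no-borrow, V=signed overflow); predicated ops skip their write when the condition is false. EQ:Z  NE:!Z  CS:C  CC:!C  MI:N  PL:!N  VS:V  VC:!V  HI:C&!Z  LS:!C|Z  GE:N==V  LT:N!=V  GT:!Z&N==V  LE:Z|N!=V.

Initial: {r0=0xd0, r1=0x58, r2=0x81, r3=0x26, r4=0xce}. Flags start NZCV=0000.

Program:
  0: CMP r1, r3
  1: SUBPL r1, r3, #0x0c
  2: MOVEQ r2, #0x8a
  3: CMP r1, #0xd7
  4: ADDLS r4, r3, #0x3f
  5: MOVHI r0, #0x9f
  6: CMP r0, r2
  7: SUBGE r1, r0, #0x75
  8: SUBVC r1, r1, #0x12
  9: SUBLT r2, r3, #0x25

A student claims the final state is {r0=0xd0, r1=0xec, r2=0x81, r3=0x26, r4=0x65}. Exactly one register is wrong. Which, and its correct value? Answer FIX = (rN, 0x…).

0: ✓ CMP  NZCV=0010
1: ✓ SUBPL  r1←0x1a
2: · MOVEQ
3: ✓ CMP  NZCV=0000
4: ✓ ADDLS  r4←0x65
5: · MOVHI
6: ✓ CMP  NZCV=0010
7: ✓ SUBGE  r1←0x5b
8: ✓ SUBVC  r1←0x49
9: · SUBLT

FIX = (r1, 0x49)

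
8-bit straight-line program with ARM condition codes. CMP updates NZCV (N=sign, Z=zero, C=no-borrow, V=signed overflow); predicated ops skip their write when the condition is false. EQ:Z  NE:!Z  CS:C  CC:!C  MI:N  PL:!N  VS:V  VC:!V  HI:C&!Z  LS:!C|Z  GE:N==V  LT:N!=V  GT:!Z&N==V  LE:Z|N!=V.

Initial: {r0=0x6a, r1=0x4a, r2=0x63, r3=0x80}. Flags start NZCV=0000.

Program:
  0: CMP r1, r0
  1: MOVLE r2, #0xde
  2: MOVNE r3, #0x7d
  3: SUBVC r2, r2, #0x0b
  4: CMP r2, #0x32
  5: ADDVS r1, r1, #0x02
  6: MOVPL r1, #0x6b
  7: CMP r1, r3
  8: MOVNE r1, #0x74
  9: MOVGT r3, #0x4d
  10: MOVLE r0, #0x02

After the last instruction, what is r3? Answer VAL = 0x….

[0] flags=1000 → (cmp)
[1] flags=1000 LE?T → r2=0xde
[2] flags=1000 NE?T → r3=0x7d
[3] flags=1000 VC?T → r2=0xd3
[4] flags=1010 → (cmp)
[5] flags=1010 VS?F → skip
[6] flags=1010 PL?F → skip
[7] flags=1000 → (cmp)
[8] flags=1000 NE?T → r1=0x74
[9] flags=1000 GT?F → skip
[10] flags=1000 LE?T → r0=0x02

VAL = 0x7d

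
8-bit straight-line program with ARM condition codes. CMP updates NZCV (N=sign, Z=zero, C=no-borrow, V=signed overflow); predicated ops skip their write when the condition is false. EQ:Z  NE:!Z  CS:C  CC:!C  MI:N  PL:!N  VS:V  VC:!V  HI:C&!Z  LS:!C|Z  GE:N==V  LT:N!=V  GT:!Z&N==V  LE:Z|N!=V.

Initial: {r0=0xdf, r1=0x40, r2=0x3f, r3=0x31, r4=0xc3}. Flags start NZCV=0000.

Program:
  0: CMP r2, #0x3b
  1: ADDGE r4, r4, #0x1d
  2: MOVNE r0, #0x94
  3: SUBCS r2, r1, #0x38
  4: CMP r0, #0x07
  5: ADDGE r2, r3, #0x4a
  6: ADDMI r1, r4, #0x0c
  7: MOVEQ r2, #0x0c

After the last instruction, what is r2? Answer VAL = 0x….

VAL = 0x08

0: ✓ CMP  NZCV=0010
1: ✓ ADDGE  r4←0xe0
2: ✓ MOVNE  r0←0x94
3: ✓ SUBCS  r2←0x08
4: ✓ CMP  NZCV=1010
5: · ADDGE
6: ✓ ADDMI  r1←0xec
7: · MOVEQ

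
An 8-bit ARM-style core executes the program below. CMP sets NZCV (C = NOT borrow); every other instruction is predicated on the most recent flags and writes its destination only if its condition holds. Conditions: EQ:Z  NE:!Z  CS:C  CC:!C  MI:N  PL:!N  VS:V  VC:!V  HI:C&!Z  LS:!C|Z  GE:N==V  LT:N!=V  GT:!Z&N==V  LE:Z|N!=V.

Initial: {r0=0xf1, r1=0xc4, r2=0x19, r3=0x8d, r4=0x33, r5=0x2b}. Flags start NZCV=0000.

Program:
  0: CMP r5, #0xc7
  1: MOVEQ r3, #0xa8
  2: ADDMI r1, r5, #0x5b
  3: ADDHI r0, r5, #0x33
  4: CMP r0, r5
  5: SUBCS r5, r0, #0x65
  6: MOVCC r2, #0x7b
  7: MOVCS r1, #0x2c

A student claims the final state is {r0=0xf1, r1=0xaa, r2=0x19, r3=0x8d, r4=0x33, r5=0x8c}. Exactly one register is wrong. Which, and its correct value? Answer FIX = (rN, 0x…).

0: ✓ CMP  NZCV=0000
1: · MOVEQ
2: · ADDMI
3: · ADDHI
4: ✓ CMP  NZCV=1010
5: ✓ SUBCS  r5←0x8c
6: · MOVCC
7: ✓ MOVCS  r1←0x2c

FIX = (r1, 0x2c)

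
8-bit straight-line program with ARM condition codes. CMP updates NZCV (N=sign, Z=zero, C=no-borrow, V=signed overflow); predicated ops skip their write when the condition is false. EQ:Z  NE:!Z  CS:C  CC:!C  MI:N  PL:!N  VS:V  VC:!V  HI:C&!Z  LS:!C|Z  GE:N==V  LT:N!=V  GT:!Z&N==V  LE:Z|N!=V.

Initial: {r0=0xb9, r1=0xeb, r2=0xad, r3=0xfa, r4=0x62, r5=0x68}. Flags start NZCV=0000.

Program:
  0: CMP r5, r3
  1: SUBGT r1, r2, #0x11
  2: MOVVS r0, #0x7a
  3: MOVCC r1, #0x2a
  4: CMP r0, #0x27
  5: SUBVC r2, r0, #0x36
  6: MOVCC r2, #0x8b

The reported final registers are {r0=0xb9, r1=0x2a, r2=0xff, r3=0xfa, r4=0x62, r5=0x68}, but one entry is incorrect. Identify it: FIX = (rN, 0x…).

0: ✓ CMP  NZCV=0000
1: ✓ SUBGT  r1←0x9c
2: · MOVVS
3: ✓ MOVCC  r1←0x2a
4: ✓ CMP  NZCV=1010
5: ✓ SUBVC  r2←0x83
6: · MOVCC

FIX = (r2, 0x83)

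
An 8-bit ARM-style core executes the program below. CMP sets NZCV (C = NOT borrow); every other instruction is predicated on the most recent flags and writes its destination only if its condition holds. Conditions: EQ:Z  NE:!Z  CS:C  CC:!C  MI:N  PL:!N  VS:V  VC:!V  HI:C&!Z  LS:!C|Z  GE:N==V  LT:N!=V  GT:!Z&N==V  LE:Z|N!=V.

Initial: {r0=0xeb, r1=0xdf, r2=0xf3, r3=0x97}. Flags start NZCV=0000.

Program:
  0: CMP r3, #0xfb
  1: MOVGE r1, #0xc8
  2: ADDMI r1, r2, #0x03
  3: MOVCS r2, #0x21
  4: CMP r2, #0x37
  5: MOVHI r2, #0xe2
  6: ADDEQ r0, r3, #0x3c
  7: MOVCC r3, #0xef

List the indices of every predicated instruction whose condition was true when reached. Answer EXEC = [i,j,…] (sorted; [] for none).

EXEC = [2,5]

0: ✓ CMP  NZCV=1000
1: · MOVGE
2: ✓ ADDMI  r1←0xf6
3: · MOVCS
4: ✓ CMP  NZCV=1010
5: ✓ MOVHI  r2←0xe2
6: · ADDEQ
7: · MOVCC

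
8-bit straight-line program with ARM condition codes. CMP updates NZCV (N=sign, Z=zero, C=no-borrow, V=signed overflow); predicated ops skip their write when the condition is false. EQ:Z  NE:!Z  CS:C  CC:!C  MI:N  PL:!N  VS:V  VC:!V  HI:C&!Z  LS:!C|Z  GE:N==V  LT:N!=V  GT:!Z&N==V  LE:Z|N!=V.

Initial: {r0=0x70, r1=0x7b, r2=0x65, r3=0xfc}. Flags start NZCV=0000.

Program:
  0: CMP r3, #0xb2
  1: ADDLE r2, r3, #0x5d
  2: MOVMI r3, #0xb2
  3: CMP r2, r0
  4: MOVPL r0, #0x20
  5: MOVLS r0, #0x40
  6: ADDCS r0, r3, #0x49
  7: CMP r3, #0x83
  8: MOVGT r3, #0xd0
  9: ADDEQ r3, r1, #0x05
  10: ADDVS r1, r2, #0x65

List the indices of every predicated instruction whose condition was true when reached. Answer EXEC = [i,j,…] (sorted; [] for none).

EXEC = [5,8]

[0] flags=0010 → (cmp)
[1] flags=0010 LE?F → skip
[2] flags=0010 MI?F → skip
[3] flags=1000 → (cmp)
[4] flags=1000 PL?F → skip
[5] flags=1000 LS?T → r0=0x40
[6] flags=1000 CS?F → skip
[7] flags=0010 → (cmp)
[8] flags=0010 GT?T → r3=0xd0
[9] flags=0010 EQ?F → skip
[10] flags=0010 VS?F → skip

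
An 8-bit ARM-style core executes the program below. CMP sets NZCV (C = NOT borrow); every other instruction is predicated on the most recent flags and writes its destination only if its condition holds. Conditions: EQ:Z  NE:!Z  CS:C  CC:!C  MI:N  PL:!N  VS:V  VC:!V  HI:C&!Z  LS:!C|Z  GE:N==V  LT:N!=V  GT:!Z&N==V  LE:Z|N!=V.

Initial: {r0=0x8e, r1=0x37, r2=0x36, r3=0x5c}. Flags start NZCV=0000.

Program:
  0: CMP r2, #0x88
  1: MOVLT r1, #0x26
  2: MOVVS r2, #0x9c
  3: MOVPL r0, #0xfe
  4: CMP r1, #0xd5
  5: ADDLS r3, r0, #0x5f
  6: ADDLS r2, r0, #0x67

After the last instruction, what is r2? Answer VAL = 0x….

VAL = 0xf5

[0] flags=1001 → (cmp)
[1] flags=1001 LT?F → skip
[2] flags=1001 VS?T → r2=0x9c
[3] flags=1001 PL?F → skip
[4] flags=0000 → (cmp)
[5] flags=0000 LS?T → r3=0xed
[6] flags=0000 LS?T → r2=0xf5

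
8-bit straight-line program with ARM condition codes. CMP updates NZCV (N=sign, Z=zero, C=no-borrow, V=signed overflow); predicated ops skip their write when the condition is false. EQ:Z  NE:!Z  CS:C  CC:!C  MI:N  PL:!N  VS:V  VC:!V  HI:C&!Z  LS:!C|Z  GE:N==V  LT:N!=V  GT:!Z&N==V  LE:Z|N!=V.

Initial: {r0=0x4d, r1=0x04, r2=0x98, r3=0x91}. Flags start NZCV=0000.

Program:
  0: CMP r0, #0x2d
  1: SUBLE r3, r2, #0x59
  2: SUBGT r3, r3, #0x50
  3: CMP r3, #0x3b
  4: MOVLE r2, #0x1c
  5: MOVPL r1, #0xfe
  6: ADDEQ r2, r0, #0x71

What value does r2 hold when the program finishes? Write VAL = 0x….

VAL = 0x98

[0] flags=0010 → (cmp)
[1] flags=0010 LE?F → skip
[2] flags=0010 GT?T → r3=0x41
[3] flags=0010 → (cmp)
[4] flags=0010 LE?F → skip
[5] flags=0010 PL?T → r1=0xfe
[6] flags=0010 EQ?F → skip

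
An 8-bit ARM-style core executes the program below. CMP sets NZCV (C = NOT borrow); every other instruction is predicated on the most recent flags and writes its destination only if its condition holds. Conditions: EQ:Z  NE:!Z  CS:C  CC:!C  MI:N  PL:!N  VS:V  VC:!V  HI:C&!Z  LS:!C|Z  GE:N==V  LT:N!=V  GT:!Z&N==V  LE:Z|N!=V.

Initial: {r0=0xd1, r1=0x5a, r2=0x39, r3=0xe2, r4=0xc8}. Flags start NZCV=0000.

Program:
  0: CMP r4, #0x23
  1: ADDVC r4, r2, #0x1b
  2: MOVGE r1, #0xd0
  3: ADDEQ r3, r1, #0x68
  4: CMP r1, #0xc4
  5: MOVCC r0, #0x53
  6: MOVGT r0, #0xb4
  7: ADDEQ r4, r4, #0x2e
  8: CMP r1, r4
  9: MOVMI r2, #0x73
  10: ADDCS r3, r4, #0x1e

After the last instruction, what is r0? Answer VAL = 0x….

VAL = 0xb4

0: ✓ CMP  NZCV=1010
1: ✓ ADDVC  r4←0x54
2: · MOVGE
3: · ADDEQ
4: ✓ CMP  NZCV=1001
5: ✓ MOVCC  r0←0x53
6: ✓ MOVGT  r0←0xb4
7: · ADDEQ
8: ✓ CMP  NZCV=0010
9: · MOVMI
10: ✓ ADDCS  r3←0x72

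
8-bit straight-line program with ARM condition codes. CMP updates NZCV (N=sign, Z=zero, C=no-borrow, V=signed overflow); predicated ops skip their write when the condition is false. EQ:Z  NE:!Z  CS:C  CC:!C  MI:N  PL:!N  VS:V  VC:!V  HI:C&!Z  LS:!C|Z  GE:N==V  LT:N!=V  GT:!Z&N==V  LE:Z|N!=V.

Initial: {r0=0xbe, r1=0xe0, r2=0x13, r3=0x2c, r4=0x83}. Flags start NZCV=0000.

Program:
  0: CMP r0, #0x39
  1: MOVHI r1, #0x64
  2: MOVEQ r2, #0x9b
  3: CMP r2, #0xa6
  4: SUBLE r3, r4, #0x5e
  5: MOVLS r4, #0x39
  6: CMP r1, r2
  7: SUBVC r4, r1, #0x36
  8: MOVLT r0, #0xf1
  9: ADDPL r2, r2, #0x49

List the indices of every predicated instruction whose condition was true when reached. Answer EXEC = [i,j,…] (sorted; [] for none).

0: ✓ CMP  NZCV=1010
1: ✓ MOVHI  r1←0x64
2: · MOVEQ
3: ✓ CMP  NZCV=0000
4: · SUBLE
5: ✓ MOVLS  r4←0x39
6: ✓ CMP  NZCV=0010
7: ✓ SUBVC  r4←0x2e
8: · MOVLT
9: ✓ ADDPL  r2←0x5c

EXEC = [1,5,7,9]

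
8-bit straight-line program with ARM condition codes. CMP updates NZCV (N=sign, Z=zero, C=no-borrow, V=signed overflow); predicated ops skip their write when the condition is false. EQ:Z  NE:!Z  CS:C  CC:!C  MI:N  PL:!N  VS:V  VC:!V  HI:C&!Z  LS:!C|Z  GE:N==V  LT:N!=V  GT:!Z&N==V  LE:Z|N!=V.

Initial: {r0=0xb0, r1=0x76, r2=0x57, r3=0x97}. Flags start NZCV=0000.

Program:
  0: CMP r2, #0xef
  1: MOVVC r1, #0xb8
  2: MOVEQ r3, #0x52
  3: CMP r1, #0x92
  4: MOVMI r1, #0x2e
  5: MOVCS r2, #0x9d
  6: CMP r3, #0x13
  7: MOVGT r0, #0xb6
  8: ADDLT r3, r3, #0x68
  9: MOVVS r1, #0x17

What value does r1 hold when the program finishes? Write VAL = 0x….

0: ✓ CMP  NZCV=0000
1: ✓ MOVVC  r1←0xb8
2: · MOVEQ
3: ✓ CMP  NZCV=0010
4: · MOVMI
5: ✓ MOVCS  r2←0x9d
6: ✓ CMP  NZCV=1010
7: · MOVGT
8: ✓ ADDLT  r3←0xff
9: · MOVVS

VAL = 0xb8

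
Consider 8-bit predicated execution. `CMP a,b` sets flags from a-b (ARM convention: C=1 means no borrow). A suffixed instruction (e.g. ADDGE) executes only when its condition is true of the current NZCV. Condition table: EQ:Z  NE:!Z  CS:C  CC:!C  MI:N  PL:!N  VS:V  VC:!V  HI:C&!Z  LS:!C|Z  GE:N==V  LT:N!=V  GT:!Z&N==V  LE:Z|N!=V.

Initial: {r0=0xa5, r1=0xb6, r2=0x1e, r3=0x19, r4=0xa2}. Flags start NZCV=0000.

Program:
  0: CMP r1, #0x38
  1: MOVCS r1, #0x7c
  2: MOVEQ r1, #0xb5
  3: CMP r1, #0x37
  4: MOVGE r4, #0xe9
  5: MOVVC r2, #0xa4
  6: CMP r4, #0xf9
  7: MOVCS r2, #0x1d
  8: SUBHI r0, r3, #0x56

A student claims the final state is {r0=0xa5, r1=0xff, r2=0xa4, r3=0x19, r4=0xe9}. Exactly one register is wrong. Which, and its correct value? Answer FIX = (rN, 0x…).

FIX = (r1, 0x7c)

0: ✓ CMP  NZCV=0011
1: ✓ MOVCS  r1←0x7c
2: · MOVEQ
3: ✓ CMP  NZCV=0010
4: ✓ MOVGE  r4←0xe9
5: ✓ MOVVC  r2←0xa4
6: ✓ CMP  NZCV=1000
7: · MOVCS
8: · SUBHI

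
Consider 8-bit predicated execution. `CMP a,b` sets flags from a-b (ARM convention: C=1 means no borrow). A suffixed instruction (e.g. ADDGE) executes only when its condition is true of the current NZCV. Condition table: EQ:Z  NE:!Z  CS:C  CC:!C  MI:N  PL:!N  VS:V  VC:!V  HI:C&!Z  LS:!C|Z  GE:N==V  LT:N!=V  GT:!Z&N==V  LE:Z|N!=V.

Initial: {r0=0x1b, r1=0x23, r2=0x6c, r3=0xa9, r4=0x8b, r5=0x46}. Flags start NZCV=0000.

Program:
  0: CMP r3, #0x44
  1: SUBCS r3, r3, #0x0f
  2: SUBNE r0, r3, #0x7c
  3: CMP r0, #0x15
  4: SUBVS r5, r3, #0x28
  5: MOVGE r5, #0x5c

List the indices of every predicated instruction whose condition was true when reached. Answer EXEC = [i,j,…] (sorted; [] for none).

[0] flags=0011 → (cmp)
[1] flags=0011 CS?T → r3=0x9a
[2] flags=0011 NE?T → r0=0x1e
[3] flags=0010 → (cmp)
[4] flags=0010 VS?F → skip
[5] flags=0010 GE?T → r5=0x5c

EXEC = [1,2,5]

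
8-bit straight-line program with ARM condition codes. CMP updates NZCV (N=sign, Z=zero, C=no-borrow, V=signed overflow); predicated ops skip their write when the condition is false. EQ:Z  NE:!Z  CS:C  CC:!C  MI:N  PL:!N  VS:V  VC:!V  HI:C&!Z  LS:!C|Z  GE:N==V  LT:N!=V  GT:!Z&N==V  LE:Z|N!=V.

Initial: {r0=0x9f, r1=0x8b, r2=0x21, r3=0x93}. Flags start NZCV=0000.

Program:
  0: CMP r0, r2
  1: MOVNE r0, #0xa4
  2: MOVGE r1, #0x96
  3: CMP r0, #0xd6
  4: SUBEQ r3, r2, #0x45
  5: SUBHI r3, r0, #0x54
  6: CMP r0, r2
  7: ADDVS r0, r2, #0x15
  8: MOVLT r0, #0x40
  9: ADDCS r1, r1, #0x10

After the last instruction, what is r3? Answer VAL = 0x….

VAL = 0x93

0: ✓ CMP  NZCV=0011
1: ✓ MOVNE  r0←0xa4
2: · MOVGE
3: ✓ CMP  NZCV=1000
4: · SUBEQ
5: · SUBHI
6: ✓ CMP  NZCV=1010
7: · ADDVS
8: ✓ MOVLT  r0←0x40
9: ✓ ADDCS  r1←0x9b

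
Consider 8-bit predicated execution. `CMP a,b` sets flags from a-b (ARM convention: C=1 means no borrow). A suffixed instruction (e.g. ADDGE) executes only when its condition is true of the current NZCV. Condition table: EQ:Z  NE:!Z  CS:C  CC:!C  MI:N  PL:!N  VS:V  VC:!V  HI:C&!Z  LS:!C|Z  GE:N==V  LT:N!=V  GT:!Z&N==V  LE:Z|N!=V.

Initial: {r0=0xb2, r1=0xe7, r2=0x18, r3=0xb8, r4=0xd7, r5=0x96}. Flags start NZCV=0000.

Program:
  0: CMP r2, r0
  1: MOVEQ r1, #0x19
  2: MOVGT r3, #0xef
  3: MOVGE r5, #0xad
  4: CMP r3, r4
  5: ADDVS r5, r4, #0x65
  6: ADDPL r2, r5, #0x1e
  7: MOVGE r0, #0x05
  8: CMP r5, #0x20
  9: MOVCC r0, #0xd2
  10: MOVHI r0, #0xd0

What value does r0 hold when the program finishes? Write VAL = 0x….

0: ✓ CMP  NZCV=0000
1: · MOVEQ
2: ✓ MOVGT  r3←0xef
3: ✓ MOVGE  r5←0xad
4: ✓ CMP  NZCV=0010
5: · ADDVS
6: ✓ ADDPL  r2←0xcb
7: ✓ MOVGE  r0←0x05
8: ✓ CMP  NZCV=1010
9: · MOVCC
10: ✓ MOVHI  r0←0xd0

VAL = 0xd0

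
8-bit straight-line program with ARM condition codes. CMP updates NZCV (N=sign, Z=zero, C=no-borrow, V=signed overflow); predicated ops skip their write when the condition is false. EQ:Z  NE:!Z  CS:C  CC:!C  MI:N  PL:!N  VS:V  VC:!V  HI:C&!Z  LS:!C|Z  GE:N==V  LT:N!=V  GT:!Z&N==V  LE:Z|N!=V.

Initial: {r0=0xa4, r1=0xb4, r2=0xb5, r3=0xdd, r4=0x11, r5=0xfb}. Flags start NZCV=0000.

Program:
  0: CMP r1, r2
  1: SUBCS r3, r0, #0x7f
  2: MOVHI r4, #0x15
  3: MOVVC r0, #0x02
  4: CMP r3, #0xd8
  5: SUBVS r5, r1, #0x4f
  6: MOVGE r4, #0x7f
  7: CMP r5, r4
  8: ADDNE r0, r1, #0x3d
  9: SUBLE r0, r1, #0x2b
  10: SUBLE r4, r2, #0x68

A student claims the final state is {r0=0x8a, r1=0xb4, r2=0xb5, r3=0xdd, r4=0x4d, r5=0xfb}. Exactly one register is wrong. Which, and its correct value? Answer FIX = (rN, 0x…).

FIX = (r0, 0x89)

[0] flags=1000 → (cmp)
[1] flags=1000 CS?F → skip
[2] flags=1000 HI?F → skip
[3] flags=1000 VC?T → r0=0x02
[4] flags=0010 → (cmp)
[5] flags=0010 VS?F → skip
[6] flags=0010 GE?T → r4=0x7f
[7] flags=0011 → (cmp)
[8] flags=0011 NE?T → r0=0xf1
[9] flags=0011 LE?T → r0=0x89
[10] flags=0011 LE?T → r4=0x4d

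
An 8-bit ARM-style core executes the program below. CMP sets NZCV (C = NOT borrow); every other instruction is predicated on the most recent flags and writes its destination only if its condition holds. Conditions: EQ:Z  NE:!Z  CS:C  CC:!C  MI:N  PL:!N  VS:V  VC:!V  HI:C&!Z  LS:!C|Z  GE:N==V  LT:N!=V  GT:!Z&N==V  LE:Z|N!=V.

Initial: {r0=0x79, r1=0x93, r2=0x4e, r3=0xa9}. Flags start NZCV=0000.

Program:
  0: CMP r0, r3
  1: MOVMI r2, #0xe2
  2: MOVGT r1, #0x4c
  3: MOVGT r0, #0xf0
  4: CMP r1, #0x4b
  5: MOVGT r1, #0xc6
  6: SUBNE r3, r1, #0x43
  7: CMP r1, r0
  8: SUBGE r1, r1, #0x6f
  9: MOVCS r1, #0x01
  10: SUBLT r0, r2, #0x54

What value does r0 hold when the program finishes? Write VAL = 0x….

0: ✓ CMP  NZCV=1001
1: ✓ MOVMI  r2←0xe2
2: ✓ MOVGT  r1←0x4c
3: ✓ MOVGT  r0←0xf0
4: ✓ CMP  NZCV=0010
5: ✓ MOVGT  r1←0xc6
6: ✓ SUBNE  r3←0x83
7: ✓ CMP  NZCV=1000
8: · SUBGE
9: · MOVCS
10: ✓ SUBLT  r0←0x8e

VAL = 0x8e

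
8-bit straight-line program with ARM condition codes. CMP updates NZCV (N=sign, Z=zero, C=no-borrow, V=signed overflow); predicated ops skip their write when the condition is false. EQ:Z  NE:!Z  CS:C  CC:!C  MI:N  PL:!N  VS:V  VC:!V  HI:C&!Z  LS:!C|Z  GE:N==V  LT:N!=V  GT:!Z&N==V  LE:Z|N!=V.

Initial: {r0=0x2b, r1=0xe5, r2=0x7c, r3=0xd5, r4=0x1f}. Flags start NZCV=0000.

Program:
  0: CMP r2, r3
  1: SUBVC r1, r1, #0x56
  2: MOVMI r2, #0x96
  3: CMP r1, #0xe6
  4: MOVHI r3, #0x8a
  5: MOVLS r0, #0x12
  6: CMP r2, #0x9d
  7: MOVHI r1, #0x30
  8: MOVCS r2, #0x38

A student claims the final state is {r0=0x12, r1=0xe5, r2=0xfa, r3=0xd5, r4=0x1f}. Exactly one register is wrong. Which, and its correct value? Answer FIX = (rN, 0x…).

0: ✓ CMP  NZCV=1001
1: · SUBVC
2: ✓ MOVMI  r2←0x96
3: ✓ CMP  NZCV=1000
4: · MOVHI
5: ✓ MOVLS  r0←0x12
6: ✓ CMP  NZCV=1000
7: · MOVHI
8: · MOVCS

FIX = (r2, 0x96)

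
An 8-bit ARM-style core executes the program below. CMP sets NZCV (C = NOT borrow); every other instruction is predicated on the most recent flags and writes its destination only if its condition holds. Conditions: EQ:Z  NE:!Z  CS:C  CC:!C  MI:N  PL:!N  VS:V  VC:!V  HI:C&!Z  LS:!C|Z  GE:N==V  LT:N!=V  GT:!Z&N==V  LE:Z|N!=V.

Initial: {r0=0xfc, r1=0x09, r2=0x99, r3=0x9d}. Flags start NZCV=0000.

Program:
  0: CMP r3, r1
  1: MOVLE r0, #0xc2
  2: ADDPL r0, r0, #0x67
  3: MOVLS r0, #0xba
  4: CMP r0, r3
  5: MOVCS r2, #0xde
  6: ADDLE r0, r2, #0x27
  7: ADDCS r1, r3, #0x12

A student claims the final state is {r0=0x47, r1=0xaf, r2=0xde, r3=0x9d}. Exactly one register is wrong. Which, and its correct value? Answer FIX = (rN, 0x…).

[0] flags=1010 → (cmp)
[1] flags=1010 LE?T → r0=0xc2
[2] flags=1010 PL?F → skip
[3] flags=1010 LS?F → skip
[4] flags=0010 → (cmp)
[5] flags=0010 CS?T → r2=0xde
[6] flags=0010 LE?F → skip
[7] flags=0010 CS?T → r1=0xaf

FIX = (r0, 0xc2)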